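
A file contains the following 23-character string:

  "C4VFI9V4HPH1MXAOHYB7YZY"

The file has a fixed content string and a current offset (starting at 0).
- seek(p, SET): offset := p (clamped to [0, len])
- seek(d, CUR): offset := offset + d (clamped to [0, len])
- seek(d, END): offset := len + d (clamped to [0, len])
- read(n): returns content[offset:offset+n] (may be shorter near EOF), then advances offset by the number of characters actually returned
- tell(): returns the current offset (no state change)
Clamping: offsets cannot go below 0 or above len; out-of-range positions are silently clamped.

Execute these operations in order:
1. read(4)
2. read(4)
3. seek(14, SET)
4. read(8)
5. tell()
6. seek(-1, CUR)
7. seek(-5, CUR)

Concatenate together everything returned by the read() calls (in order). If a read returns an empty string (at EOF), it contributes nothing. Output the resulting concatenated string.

Answer: C4VFI9V4AOHYB7YZ

Derivation:
After 1 (read(4)): returned 'C4VF', offset=4
After 2 (read(4)): returned 'I9V4', offset=8
After 3 (seek(14, SET)): offset=14
After 4 (read(8)): returned 'AOHYB7YZ', offset=22
After 5 (tell()): offset=22
After 6 (seek(-1, CUR)): offset=21
After 7 (seek(-5, CUR)): offset=16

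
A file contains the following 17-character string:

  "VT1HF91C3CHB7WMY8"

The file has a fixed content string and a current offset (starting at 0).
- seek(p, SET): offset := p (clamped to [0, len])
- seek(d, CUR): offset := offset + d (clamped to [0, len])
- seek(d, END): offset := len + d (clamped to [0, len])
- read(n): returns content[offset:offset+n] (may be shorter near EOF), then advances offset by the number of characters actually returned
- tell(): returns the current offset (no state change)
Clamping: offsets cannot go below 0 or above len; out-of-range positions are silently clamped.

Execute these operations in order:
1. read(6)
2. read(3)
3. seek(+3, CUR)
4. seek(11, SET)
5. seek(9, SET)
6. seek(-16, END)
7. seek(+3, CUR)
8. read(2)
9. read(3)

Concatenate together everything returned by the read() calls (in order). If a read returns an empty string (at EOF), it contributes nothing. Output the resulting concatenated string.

After 1 (read(6)): returned 'VT1HF9', offset=6
After 2 (read(3)): returned '1C3', offset=9
After 3 (seek(+3, CUR)): offset=12
After 4 (seek(11, SET)): offset=11
After 5 (seek(9, SET)): offset=9
After 6 (seek(-16, END)): offset=1
After 7 (seek(+3, CUR)): offset=4
After 8 (read(2)): returned 'F9', offset=6
After 9 (read(3)): returned '1C3', offset=9

Answer: VT1HF91C3F91C3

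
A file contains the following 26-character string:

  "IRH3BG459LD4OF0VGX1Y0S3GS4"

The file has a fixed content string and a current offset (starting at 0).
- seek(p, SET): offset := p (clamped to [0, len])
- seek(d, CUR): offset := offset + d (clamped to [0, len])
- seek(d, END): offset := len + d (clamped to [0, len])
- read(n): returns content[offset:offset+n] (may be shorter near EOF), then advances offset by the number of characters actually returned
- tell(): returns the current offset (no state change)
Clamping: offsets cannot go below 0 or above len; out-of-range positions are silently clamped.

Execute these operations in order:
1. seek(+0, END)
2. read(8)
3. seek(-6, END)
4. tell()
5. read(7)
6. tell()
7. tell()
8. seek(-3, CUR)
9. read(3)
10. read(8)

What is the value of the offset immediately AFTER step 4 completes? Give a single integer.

Answer: 20

Derivation:
After 1 (seek(+0, END)): offset=26
After 2 (read(8)): returned '', offset=26
After 3 (seek(-6, END)): offset=20
After 4 (tell()): offset=20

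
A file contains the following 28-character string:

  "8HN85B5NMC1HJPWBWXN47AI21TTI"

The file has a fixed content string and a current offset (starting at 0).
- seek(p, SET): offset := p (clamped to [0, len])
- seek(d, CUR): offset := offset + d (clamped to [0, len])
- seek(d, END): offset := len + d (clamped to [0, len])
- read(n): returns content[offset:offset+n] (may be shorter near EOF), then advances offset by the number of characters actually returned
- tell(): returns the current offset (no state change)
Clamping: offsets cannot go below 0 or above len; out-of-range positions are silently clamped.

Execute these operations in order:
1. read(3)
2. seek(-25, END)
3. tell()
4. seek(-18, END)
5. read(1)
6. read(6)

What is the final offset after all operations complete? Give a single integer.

Answer: 17

Derivation:
After 1 (read(3)): returned '8HN', offset=3
After 2 (seek(-25, END)): offset=3
After 3 (tell()): offset=3
After 4 (seek(-18, END)): offset=10
After 5 (read(1)): returned '1', offset=11
After 6 (read(6)): returned 'HJPWBW', offset=17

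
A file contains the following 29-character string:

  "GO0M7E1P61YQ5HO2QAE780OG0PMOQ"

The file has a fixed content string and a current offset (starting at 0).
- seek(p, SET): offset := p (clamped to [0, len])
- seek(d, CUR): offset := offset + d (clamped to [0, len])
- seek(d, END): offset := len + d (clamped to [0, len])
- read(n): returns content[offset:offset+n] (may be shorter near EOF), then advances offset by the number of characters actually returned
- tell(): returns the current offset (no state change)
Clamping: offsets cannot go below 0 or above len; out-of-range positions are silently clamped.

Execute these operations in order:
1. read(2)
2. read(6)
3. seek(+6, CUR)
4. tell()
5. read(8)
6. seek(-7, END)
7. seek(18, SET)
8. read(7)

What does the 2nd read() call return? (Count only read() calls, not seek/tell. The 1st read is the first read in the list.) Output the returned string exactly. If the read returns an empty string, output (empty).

Answer: 0M7E1P

Derivation:
After 1 (read(2)): returned 'GO', offset=2
After 2 (read(6)): returned '0M7E1P', offset=8
After 3 (seek(+6, CUR)): offset=14
After 4 (tell()): offset=14
After 5 (read(8)): returned 'O2QAE780', offset=22
After 6 (seek(-7, END)): offset=22
After 7 (seek(18, SET)): offset=18
After 8 (read(7)): returned 'E780OG0', offset=25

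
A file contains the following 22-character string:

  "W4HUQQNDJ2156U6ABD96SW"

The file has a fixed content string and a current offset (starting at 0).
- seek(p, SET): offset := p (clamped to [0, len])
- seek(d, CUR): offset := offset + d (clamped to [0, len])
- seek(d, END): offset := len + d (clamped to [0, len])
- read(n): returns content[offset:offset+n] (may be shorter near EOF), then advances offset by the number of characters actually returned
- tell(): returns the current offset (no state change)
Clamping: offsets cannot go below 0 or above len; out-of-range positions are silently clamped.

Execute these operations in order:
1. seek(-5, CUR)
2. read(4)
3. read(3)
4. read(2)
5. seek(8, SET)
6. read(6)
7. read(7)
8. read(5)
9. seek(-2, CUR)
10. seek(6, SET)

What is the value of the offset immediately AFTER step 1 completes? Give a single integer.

After 1 (seek(-5, CUR)): offset=0

Answer: 0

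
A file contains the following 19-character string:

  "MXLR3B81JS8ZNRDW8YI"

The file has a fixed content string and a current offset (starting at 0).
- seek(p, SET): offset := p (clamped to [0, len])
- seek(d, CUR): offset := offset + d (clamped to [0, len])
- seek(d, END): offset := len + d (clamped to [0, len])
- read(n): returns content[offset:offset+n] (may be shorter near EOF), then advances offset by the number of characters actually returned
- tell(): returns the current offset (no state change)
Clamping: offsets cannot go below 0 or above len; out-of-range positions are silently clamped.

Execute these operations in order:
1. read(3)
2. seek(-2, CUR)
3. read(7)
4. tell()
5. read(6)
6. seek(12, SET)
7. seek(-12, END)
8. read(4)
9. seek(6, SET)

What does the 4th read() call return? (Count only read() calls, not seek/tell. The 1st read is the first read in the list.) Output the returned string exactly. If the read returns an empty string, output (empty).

Answer: 1JS8

Derivation:
After 1 (read(3)): returned 'MXL', offset=3
After 2 (seek(-2, CUR)): offset=1
After 3 (read(7)): returned 'XLR3B81', offset=8
After 4 (tell()): offset=8
After 5 (read(6)): returned 'JS8ZNR', offset=14
After 6 (seek(12, SET)): offset=12
After 7 (seek(-12, END)): offset=7
After 8 (read(4)): returned '1JS8', offset=11
After 9 (seek(6, SET)): offset=6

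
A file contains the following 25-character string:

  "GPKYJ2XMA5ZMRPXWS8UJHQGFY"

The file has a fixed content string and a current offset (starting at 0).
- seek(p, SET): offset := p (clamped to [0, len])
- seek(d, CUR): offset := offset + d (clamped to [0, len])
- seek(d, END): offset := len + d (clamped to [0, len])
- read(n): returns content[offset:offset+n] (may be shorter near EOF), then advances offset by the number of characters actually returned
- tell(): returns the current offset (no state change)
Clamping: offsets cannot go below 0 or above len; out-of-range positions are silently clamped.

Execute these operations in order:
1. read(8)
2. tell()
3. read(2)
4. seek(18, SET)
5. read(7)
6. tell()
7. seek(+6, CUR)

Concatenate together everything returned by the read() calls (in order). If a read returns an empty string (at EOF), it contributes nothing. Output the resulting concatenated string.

After 1 (read(8)): returned 'GPKYJ2XM', offset=8
After 2 (tell()): offset=8
After 3 (read(2)): returned 'A5', offset=10
After 4 (seek(18, SET)): offset=18
After 5 (read(7)): returned 'UJHQGFY', offset=25
After 6 (tell()): offset=25
After 7 (seek(+6, CUR)): offset=25

Answer: GPKYJ2XMA5UJHQGFY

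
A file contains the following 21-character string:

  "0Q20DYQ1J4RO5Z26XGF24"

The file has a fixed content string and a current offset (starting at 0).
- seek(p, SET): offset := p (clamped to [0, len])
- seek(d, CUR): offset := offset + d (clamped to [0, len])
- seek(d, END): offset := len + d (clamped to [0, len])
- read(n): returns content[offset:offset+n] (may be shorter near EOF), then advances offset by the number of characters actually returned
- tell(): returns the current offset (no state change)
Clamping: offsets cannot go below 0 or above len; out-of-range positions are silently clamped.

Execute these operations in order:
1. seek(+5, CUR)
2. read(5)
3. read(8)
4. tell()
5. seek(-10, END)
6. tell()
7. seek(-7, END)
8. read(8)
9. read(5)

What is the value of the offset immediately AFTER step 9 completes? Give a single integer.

Answer: 21

Derivation:
After 1 (seek(+5, CUR)): offset=5
After 2 (read(5)): returned 'YQ1J4', offset=10
After 3 (read(8)): returned 'RO5Z26XG', offset=18
After 4 (tell()): offset=18
After 5 (seek(-10, END)): offset=11
After 6 (tell()): offset=11
After 7 (seek(-7, END)): offset=14
After 8 (read(8)): returned '26XGF24', offset=21
After 9 (read(5)): returned '', offset=21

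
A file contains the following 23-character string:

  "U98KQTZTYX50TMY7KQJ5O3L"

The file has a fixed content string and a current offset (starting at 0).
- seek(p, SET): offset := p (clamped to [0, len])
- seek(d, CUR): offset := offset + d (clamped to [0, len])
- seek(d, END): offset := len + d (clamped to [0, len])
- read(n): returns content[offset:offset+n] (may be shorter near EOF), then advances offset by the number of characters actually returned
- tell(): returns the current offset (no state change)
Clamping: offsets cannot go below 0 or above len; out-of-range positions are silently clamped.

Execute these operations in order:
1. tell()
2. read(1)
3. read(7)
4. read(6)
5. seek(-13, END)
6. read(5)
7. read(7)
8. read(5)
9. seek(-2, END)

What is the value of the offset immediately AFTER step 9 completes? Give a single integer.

Answer: 21

Derivation:
After 1 (tell()): offset=0
After 2 (read(1)): returned 'U', offset=1
After 3 (read(7)): returned '98KQTZT', offset=8
After 4 (read(6)): returned 'YX50TM', offset=14
After 5 (seek(-13, END)): offset=10
After 6 (read(5)): returned '50TMY', offset=15
After 7 (read(7)): returned '7KQJ5O3', offset=22
After 8 (read(5)): returned 'L', offset=23
After 9 (seek(-2, END)): offset=21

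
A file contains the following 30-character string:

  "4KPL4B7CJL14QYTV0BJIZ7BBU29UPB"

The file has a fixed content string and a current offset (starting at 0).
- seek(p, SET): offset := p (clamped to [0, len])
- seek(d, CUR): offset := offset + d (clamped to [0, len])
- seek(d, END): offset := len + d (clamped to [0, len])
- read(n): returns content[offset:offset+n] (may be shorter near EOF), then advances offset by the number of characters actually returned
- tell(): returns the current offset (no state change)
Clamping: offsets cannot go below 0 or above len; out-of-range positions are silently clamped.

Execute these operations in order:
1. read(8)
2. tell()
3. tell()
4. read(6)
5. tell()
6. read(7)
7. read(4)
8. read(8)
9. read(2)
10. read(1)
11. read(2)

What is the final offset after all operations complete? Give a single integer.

After 1 (read(8)): returned '4KPL4B7C', offset=8
After 2 (tell()): offset=8
After 3 (tell()): offset=8
After 4 (read(6)): returned 'JL14QY', offset=14
After 5 (tell()): offset=14
After 6 (read(7)): returned 'TV0BJIZ', offset=21
After 7 (read(4)): returned '7BBU', offset=25
After 8 (read(8)): returned '29UPB', offset=30
After 9 (read(2)): returned '', offset=30
After 10 (read(1)): returned '', offset=30
After 11 (read(2)): returned '', offset=30

Answer: 30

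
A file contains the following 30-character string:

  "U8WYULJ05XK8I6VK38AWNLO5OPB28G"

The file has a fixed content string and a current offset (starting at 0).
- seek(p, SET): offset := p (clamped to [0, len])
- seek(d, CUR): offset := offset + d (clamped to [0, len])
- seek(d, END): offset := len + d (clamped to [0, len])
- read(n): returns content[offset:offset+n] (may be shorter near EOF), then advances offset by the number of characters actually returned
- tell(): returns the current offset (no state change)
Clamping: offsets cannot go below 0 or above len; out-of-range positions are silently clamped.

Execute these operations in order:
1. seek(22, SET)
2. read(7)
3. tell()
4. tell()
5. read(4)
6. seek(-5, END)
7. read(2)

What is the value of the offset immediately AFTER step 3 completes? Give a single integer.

Answer: 29

Derivation:
After 1 (seek(22, SET)): offset=22
After 2 (read(7)): returned 'O5OPB28', offset=29
After 3 (tell()): offset=29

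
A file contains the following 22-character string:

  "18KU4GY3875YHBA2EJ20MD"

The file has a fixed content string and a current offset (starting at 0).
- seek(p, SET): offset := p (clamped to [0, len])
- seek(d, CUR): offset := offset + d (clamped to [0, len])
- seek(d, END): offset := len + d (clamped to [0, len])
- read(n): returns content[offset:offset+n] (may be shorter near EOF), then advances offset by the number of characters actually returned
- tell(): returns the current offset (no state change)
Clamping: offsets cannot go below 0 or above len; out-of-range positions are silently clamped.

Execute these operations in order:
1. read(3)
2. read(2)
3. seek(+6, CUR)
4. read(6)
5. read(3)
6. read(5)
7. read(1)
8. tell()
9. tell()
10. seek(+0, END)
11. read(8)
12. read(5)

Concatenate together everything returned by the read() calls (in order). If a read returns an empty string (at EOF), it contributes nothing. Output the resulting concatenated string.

After 1 (read(3)): returned '18K', offset=3
After 2 (read(2)): returned 'U4', offset=5
After 3 (seek(+6, CUR)): offset=11
After 4 (read(6)): returned 'YHBA2E', offset=17
After 5 (read(3)): returned 'J20', offset=20
After 6 (read(5)): returned 'MD', offset=22
After 7 (read(1)): returned '', offset=22
After 8 (tell()): offset=22
After 9 (tell()): offset=22
After 10 (seek(+0, END)): offset=22
After 11 (read(8)): returned '', offset=22
After 12 (read(5)): returned '', offset=22

Answer: 18KU4YHBA2EJ20MD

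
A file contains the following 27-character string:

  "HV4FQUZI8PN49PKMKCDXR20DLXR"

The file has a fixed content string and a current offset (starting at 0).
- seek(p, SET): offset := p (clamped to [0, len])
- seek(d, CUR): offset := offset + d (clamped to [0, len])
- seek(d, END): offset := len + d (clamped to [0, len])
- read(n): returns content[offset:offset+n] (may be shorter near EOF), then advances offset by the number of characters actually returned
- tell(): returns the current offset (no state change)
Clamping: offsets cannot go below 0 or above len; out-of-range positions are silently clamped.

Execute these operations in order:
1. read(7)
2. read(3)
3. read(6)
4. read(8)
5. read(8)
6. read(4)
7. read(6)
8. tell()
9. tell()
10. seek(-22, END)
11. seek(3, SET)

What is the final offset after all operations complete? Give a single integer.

After 1 (read(7)): returned 'HV4FQUZ', offset=7
After 2 (read(3)): returned 'I8P', offset=10
After 3 (read(6)): returned 'N49PKM', offset=16
After 4 (read(8)): returned 'KCDXR20D', offset=24
After 5 (read(8)): returned 'LXR', offset=27
After 6 (read(4)): returned '', offset=27
After 7 (read(6)): returned '', offset=27
After 8 (tell()): offset=27
After 9 (tell()): offset=27
After 10 (seek(-22, END)): offset=5
After 11 (seek(3, SET)): offset=3

Answer: 3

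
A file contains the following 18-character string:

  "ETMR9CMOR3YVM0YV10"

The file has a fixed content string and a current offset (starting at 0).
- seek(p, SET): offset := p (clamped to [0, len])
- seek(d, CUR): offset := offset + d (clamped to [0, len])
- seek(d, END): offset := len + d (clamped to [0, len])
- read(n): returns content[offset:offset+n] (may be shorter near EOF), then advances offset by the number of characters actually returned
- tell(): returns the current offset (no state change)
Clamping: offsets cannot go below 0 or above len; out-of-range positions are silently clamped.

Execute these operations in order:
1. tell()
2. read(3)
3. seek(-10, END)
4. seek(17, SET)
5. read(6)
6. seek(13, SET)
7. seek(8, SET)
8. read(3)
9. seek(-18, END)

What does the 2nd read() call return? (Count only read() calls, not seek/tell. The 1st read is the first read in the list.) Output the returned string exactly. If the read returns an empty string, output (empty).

After 1 (tell()): offset=0
After 2 (read(3)): returned 'ETM', offset=3
After 3 (seek(-10, END)): offset=8
After 4 (seek(17, SET)): offset=17
After 5 (read(6)): returned '0', offset=18
After 6 (seek(13, SET)): offset=13
After 7 (seek(8, SET)): offset=8
After 8 (read(3)): returned 'R3Y', offset=11
After 9 (seek(-18, END)): offset=0

Answer: 0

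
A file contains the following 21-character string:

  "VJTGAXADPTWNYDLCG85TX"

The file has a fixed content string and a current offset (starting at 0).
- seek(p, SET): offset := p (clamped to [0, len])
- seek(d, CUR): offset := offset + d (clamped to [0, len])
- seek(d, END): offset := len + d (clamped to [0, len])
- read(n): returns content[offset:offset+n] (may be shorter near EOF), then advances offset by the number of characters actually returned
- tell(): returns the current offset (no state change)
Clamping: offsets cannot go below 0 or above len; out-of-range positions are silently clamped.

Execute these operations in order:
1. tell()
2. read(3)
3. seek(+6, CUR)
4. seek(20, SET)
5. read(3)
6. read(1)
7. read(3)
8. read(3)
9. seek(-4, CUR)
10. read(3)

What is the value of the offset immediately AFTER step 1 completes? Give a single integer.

After 1 (tell()): offset=0

Answer: 0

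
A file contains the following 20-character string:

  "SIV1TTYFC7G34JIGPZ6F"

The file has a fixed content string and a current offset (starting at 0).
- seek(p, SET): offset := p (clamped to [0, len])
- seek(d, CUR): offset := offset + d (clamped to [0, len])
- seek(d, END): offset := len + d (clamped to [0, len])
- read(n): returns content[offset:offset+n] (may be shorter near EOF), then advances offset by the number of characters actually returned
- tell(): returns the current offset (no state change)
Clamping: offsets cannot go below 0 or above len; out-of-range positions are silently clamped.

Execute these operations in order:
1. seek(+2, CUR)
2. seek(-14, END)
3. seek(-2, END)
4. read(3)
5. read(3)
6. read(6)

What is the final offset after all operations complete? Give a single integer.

After 1 (seek(+2, CUR)): offset=2
After 2 (seek(-14, END)): offset=6
After 3 (seek(-2, END)): offset=18
After 4 (read(3)): returned '6F', offset=20
After 5 (read(3)): returned '', offset=20
After 6 (read(6)): returned '', offset=20

Answer: 20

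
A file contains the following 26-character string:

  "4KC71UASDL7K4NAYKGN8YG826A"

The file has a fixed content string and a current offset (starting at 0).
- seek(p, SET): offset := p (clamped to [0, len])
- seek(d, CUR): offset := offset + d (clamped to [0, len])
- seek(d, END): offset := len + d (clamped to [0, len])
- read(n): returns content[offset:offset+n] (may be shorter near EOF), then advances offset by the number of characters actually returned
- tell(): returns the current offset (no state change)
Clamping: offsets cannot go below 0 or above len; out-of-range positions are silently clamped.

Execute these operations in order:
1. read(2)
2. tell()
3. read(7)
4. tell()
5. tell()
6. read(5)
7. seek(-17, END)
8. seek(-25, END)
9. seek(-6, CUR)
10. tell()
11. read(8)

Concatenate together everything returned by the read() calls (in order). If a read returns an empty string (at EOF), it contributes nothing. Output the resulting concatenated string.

After 1 (read(2)): returned '4K', offset=2
After 2 (tell()): offset=2
After 3 (read(7)): returned 'C71UASD', offset=9
After 4 (tell()): offset=9
After 5 (tell()): offset=9
After 6 (read(5)): returned 'L7K4N', offset=14
After 7 (seek(-17, END)): offset=9
After 8 (seek(-25, END)): offset=1
After 9 (seek(-6, CUR)): offset=0
After 10 (tell()): offset=0
After 11 (read(8)): returned '4KC71UAS', offset=8

Answer: 4KC71UASDL7K4N4KC71UAS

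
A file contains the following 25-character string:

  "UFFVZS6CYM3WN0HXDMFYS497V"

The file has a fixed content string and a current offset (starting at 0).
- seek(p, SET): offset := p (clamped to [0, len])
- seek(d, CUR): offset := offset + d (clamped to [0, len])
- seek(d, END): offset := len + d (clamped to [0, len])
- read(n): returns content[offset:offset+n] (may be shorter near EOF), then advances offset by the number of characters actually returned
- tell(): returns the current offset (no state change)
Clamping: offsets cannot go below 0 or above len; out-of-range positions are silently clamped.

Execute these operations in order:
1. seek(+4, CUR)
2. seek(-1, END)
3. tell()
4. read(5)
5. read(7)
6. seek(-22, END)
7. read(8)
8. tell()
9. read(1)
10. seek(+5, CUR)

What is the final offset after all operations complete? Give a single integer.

After 1 (seek(+4, CUR)): offset=4
After 2 (seek(-1, END)): offset=24
After 3 (tell()): offset=24
After 4 (read(5)): returned 'V', offset=25
After 5 (read(7)): returned '', offset=25
After 6 (seek(-22, END)): offset=3
After 7 (read(8)): returned 'VZS6CYM3', offset=11
After 8 (tell()): offset=11
After 9 (read(1)): returned 'W', offset=12
After 10 (seek(+5, CUR)): offset=17

Answer: 17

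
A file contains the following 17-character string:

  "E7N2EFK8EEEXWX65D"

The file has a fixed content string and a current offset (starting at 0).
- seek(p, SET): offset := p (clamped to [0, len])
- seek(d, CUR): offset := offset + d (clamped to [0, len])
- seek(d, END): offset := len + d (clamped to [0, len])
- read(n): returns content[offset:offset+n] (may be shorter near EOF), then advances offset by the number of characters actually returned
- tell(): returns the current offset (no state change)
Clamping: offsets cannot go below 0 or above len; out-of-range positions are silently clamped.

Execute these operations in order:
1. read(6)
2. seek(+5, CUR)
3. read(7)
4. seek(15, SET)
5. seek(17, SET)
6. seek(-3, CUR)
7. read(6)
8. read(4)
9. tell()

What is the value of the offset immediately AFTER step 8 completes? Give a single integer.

After 1 (read(6)): returned 'E7N2EF', offset=6
After 2 (seek(+5, CUR)): offset=11
After 3 (read(7)): returned 'XWX65D', offset=17
After 4 (seek(15, SET)): offset=15
After 5 (seek(17, SET)): offset=17
After 6 (seek(-3, CUR)): offset=14
After 7 (read(6)): returned '65D', offset=17
After 8 (read(4)): returned '', offset=17

Answer: 17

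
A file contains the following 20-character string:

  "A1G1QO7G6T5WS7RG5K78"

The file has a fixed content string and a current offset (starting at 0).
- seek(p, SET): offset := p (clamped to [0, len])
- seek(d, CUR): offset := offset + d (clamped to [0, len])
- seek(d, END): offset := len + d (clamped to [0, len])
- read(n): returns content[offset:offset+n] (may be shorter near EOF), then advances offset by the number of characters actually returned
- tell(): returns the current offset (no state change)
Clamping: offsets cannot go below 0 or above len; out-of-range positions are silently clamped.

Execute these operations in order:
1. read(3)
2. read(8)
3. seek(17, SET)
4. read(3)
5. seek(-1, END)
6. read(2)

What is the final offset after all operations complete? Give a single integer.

Answer: 20

Derivation:
After 1 (read(3)): returned 'A1G', offset=3
After 2 (read(8)): returned '1QO7G6T5', offset=11
After 3 (seek(17, SET)): offset=17
After 4 (read(3)): returned 'K78', offset=20
After 5 (seek(-1, END)): offset=19
After 6 (read(2)): returned '8', offset=20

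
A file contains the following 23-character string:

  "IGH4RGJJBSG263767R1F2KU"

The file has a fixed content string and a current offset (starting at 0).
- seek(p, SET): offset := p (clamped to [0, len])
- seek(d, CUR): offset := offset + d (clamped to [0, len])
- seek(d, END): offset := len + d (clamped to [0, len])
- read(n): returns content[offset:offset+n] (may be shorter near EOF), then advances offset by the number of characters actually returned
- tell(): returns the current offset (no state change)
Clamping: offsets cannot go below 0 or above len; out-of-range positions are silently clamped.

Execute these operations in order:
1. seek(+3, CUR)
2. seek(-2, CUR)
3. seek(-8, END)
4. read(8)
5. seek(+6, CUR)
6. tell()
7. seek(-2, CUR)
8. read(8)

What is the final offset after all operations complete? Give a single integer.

Answer: 23

Derivation:
After 1 (seek(+3, CUR)): offset=3
After 2 (seek(-2, CUR)): offset=1
After 3 (seek(-8, END)): offset=15
After 4 (read(8)): returned '67R1F2KU', offset=23
After 5 (seek(+6, CUR)): offset=23
After 6 (tell()): offset=23
After 7 (seek(-2, CUR)): offset=21
After 8 (read(8)): returned 'KU', offset=23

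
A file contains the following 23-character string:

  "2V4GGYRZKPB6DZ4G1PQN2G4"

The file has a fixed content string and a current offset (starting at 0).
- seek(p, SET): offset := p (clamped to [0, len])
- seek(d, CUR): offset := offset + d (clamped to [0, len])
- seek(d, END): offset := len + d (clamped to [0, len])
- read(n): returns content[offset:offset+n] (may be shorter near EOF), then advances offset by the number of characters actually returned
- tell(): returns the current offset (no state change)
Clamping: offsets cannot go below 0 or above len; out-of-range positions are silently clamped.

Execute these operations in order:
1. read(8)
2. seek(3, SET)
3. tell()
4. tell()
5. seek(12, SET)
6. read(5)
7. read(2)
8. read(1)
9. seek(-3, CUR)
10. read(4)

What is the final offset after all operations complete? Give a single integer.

Answer: 21

Derivation:
After 1 (read(8)): returned '2V4GGYRZ', offset=8
After 2 (seek(3, SET)): offset=3
After 3 (tell()): offset=3
After 4 (tell()): offset=3
After 5 (seek(12, SET)): offset=12
After 6 (read(5)): returned 'DZ4G1', offset=17
After 7 (read(2)): returned 'PQ', offset=19
After 8 (read(1)): returned 'N', offset=20
After 9 (seek(-3, CUR)): offset=17
After 10 (read(4)): returned 'PQN2', offset=21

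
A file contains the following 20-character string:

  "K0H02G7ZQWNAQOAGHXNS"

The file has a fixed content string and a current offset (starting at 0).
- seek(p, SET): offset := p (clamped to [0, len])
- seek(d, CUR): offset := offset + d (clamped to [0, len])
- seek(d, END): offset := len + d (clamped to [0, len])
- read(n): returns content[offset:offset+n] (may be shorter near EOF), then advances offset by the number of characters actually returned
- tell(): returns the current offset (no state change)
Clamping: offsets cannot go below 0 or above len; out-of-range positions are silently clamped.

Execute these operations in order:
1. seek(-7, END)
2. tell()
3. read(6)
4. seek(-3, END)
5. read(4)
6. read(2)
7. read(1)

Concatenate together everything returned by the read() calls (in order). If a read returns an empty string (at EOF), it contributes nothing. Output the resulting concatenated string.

Answer: OAGHXNXNS

Derivation:
After 1 (seek(-7, END)): offset=13
After 2 (tell()): offset=13
After 3 (read(6)): returned 'OAGHXN', offset=19
After 4 (seek(-3, END)): offset=17
After 5 (read(4)): returned 'XNS', offset=20
After 6 (read(2)): returned '', offset=20
After 7 (read(1)): returned '', offset=20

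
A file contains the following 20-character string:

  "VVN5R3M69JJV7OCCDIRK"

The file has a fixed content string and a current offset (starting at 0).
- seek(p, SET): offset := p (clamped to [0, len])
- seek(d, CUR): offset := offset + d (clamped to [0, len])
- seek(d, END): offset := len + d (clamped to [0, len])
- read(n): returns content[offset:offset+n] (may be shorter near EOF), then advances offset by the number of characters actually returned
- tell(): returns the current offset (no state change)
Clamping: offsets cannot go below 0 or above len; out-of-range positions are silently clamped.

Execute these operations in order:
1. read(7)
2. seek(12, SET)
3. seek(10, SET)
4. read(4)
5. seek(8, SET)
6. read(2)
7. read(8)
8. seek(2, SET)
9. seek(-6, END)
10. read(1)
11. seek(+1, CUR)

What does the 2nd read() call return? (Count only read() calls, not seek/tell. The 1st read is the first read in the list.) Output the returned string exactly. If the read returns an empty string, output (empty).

After 1 (read(7)): returned 'VVN5R3M', offset=7
After 2 (seek(12, SET)): offset=12
After 3 (seek(10, SET)): offset=10
After 4 (read(4)): returned 'JV7O', offset=14
After 5 (seek(8, SET)): offset=8
After 6 (read(2)): returned '9J', offset=10
After 7 (read(8)): returned 'JV7OCCDI', offset=18
After 8 (seek(2, SET)): offset=2
After 9 (seek(-6, END)): offset=14
After 10 (read(1)): returned 'C', offset=15
After 11 (seek(+1, CUR)): offset=16

Answer: JV7O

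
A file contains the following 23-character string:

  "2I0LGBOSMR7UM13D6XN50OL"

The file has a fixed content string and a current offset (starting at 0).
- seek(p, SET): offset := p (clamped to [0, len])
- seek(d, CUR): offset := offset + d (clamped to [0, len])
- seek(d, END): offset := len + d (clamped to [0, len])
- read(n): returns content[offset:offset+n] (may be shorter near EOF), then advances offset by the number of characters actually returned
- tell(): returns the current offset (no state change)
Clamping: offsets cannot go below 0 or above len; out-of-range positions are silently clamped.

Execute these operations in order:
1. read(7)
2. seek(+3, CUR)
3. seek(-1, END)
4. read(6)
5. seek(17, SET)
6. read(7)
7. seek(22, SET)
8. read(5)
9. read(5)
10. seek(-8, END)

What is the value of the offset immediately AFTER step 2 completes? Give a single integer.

After 1 (read(7)): returned '2I0LGBO', offset=7
After 2 (seek(+3, CUR)): offset=10

Answer: 10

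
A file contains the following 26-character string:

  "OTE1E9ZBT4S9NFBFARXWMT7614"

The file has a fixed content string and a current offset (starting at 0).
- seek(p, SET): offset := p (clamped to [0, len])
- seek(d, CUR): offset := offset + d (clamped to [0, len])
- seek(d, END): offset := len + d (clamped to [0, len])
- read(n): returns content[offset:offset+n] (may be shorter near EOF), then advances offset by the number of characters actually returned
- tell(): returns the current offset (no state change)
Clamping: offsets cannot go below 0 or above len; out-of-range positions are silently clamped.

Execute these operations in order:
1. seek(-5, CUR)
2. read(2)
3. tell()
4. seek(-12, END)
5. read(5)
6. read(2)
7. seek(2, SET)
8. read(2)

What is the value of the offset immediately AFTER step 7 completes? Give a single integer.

Answer: 2

Derivation:
After 1 (seek(-5, CUR)): offset=0
After 2 (read(2)): returned 'OT', offset=2
After 3 (tell()): offset=2
After 4 (seek(-12, END)): offset=14
After 5 (read(5)): returned 'BFARX', offset=19
After 6 (read(2)): returned 'WM', offset=21
After 7 (seek(2, SET)): offset=2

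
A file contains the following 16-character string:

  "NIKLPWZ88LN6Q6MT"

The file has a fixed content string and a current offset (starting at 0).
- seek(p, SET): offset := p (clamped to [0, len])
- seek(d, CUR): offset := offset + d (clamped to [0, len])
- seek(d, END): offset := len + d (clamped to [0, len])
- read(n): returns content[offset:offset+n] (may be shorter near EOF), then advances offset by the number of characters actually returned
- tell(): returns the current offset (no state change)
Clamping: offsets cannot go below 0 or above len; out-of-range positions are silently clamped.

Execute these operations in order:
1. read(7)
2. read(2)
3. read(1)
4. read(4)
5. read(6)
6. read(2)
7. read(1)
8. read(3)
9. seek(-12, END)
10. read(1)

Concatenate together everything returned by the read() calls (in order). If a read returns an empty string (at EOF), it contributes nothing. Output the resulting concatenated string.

Answer: NIKLPWZ88LN6Q6MTP

Derivation:
After 1 (read(7)): returned 'NIKLPWZ', offset=7
After 2 (read(2)): returned '88', offset=9
After 3 (read(1)): returned 'L', offset=10
After 4 (read(4)): returned 'N6Q6', offset=14
After 5 (read(6)): returned 'MT', offset=16
After 6 (read(2)): returned '', offset=16
After 7 (read(1)): returned '', offset=16
After 8 (read(3)): returned '', offset=16
After 9 (seek(-12, END)): offset=4
After 10 (read(1)): returned 'P', offset=5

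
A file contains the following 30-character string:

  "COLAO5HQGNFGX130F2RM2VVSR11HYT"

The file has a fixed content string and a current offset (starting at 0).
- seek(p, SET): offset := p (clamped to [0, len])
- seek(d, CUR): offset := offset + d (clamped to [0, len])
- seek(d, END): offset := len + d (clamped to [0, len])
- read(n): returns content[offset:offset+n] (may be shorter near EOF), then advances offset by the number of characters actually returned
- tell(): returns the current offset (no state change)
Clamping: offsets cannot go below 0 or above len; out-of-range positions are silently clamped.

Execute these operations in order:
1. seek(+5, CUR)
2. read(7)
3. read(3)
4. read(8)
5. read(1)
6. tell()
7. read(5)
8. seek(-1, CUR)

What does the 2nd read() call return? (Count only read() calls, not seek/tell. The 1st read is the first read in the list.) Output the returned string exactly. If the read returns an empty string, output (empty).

After 1 (seek(+5, CUR)): offset=5
After 2 (read(7)): returned '5HQGNFG', offset=12
After 3 (read(3)): returned 'X13', offset=15
After 4 (read(8)): returned '0F2RM2VV', offset=23
After 5 (read(1)): returned 'S', offset=24
After 6 (tell()): offset=24
After 7 (read(5)): returned 'R11HY', offset=29
After 8 (seek(-1, CUR)): offset=28

Answer: X13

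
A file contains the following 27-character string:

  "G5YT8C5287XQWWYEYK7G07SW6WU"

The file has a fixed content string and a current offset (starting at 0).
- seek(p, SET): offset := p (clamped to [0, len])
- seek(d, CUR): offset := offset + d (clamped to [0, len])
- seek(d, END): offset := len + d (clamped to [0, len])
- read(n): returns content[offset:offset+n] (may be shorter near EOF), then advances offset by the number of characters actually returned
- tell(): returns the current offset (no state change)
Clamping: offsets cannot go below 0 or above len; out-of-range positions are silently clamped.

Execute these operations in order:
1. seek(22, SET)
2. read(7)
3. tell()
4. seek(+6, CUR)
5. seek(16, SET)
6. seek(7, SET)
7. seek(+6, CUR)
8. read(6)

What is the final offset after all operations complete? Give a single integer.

After 1 (seek(22, SET)): offset=22
After 2 (read(7)): returned 'SW6WU', offset=27
After 3 (tell()): offset=27
After 4 (seek(+6, CUR)): offset=27
After 5 (seek(16, SET)): offset=16
After 6 (seek(7, SET)): offset=7
After 7 (seek(+6, CUR)): offset=13
After 8 (read(6)): returned 'WYEYK7', offset=19

Answer: 19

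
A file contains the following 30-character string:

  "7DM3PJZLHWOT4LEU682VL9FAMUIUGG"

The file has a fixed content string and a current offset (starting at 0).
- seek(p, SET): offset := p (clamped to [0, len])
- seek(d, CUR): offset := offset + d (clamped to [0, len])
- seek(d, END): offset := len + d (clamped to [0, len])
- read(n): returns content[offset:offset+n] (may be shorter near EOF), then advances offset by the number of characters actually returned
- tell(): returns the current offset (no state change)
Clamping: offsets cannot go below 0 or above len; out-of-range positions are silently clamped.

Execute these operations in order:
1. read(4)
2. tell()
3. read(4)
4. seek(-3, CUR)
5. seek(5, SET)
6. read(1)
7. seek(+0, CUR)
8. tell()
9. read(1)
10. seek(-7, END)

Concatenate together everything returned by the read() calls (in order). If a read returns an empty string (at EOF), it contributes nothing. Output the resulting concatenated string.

Answer: 7DM3PJZLJZ

Derivation:
After 1 (read(4)): returned '7DM3', offset=4
After 2 (tell()): offset=4
After 3 (read(4)): returned 'PJZL', offset=8
After 4 (seek(-3, CUR)): offset=5
After 5 (seek(5, SET)): offset=5
After 6 (read(1)): returned 'J', offset=6
After 7 (seek(+0, CUR)): offset=6
After 8 (tell()): offset=6
After 9 (read(1)): returned 'Z', offset=7
After 10 (seek(-7, END)): offset=23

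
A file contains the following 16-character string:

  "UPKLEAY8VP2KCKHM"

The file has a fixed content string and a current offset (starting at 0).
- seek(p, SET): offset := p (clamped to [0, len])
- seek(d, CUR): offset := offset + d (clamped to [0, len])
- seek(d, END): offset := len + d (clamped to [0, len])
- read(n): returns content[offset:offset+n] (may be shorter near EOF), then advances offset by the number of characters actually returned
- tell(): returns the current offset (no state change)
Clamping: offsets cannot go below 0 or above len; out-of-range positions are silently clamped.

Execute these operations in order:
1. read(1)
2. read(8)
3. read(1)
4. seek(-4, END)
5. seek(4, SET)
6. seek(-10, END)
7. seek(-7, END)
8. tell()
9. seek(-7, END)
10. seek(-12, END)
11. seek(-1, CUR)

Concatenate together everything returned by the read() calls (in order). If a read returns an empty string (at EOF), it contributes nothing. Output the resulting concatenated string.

After 1 (read(1)): returned 'U', offset=1
After 2 (read(8)): returned 'PKLEAY8V', offset=9
After 3 (read(1)): returned 'P', offset=10
After 4 (seek(-4, END)): offset=12
After 5 (seek(4, SET)): offset=4
After 6 (seek(-10, END)): offset=6
After 7 (seek(-7, END)): offset=9
After 8 (tell()): offset=9
After 9 (seek(-7, END)): offset=9
After 10 (seek(-12, END)): offset=4
After 11 (seek(-1, CUR)): offset=3

Answer: UPKLEAY8VP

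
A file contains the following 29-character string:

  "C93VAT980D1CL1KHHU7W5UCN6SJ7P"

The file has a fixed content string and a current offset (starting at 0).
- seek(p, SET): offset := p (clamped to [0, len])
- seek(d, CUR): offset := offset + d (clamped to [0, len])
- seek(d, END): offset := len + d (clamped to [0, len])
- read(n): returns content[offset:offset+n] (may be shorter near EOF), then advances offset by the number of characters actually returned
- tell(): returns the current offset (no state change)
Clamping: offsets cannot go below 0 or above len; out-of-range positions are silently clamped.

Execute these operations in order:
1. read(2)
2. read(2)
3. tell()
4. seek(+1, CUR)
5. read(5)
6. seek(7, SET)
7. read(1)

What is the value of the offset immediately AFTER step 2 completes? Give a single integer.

After 1 (read(2)): returned 'C9', offset=2
After 2 (read(2)): returned '3V', offset=4

Answer: 4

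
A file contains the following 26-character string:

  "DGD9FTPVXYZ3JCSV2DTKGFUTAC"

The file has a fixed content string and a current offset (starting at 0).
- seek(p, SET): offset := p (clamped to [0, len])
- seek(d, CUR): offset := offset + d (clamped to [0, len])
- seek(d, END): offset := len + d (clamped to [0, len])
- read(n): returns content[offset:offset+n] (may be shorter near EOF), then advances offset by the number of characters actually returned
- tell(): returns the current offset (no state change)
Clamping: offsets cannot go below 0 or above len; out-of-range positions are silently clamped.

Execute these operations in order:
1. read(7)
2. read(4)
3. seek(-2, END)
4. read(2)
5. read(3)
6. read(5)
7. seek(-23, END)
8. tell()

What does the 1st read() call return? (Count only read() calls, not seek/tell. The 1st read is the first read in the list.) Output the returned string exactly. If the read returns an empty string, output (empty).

Answer: DGD9FTP

Derivation:
After 1 (read(7)): returned 'DGD9FTP', offset=7
After 2 (read(4)): returned 'VXYZ', offset=11
After 3 (seek(-2, END)): offset=24
After 4 (read(2)): returned 'AC', offset=26
After 5 (read(3)): returned '', offset=26
After 6 (read(5)): returned '', offset=26
After 7 (seek(-23, END)): offset=3
After 8 (tell()): offset=3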